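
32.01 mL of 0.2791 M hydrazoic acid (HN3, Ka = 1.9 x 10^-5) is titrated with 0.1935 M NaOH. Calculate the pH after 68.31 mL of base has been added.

12.63

n(acid) = 0.2791 x 0.03201 = 0.008934 mol; n(NaOH) added = 0.1935 x 0.06831 = 0.01322 mol.
Base is in excess by 0.01322 - 0.008934 = 0.004284 mol in a total volume of 0.1003 L.
[OH^-] = 0.004284/0.1003 = 0.04270 M, so pOH = 1.37 and pH = 14.00 - 1.37 = 12.63.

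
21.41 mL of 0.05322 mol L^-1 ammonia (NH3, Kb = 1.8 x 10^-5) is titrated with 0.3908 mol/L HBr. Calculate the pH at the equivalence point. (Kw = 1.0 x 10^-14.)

5.29

n(NH3) = 0.05322 x 0.02141 = 0.001139 mol; V(HBr) at equivalence = 0.001139/0.3908 = 0.002916 L.
At equivalence the base is fully converted to NH4+; total volume = 0.02433 L, so [NH4+] = 0.001139/0.02433 = 0.04684 M.
Ka(NH4+) = Kw/Kb = 1.0e-14 / 1.8 x 10^-5 = 5.56e-10.
[H^+] = sqrt(Ka x [NH4+]) = sqrt(5.56e-10 x 0.04684) = 5.10e-6 M.
pH = -log(5.10e-6) = 5.29.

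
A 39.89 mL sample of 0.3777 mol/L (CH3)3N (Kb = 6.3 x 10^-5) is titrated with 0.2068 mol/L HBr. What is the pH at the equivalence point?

n((CH3)3N) = 0.3777 x 0.03989 = 0.01507 mol; V(HBr) at equivalence = 0.01507/0.2068 = 0.07286 L.
At equivalence the base is fully converted to (CH3)3NH+; total volume = 0.1127 L, so [(CH3)3NH+] = 0.01507/0.1127 = 0.1336 M.
Ka((CH3)3NH+) = Kw/Kb = 1.0e-14 / 6.3 x 10^-5 = 1.59e-10.
[H^+] = sqrt(Ka x [(CH3)3NH+]) = sqrt(1.59e-10 x 0.1336) = 4.61e-6 M.
pH = -log(4.61e-6) = 5.34.

5.34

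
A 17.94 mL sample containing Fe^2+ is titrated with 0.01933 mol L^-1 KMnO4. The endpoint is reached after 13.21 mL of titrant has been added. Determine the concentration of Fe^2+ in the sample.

n(KMnO4) = 0.01933 x 0.01321 = 0.0002553 mol.
From the balanced equation, 1 mol KMnO4 reacts with 5 mol Fe^2+, so n(Fe^2+) = 0.0002553 x 5/1 = 0.001277 mol.
[Fe^2+] = 0.001277 / 0.01794 L = 0.0712 M.

0.0712 M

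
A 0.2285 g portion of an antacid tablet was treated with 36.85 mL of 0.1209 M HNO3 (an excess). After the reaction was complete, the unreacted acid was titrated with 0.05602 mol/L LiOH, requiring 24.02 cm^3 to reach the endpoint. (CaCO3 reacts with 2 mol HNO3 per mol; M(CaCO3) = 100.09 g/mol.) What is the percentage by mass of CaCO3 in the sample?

68.1%

Total n(HNO3) added = 0.1209 x 0.03685 = 0.004455 mol.
n(LiOH) used = 0.05602 x 0.02402 = 0.001346 mol, which equals the excess n(HNO3).
So n(HNO3) consumed by the sample = 0.004455 - 0.001346 = 0.003110 mol.
n(CaCO3) = 0.003110 / 2 = 0.001555 mol.
mass CaCO3 = 0.001555 x 100.09 = 0.1556 g, so %CaCO3 = 0.1556/0.2285 x 100 = 68.1%.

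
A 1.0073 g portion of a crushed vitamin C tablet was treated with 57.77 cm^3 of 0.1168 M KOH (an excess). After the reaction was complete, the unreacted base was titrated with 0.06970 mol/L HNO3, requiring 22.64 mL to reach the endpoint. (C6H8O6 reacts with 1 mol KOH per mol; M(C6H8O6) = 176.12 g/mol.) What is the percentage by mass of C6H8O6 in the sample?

Total n(KOH) added = 0.1168 x 0.05777 = 0.006748 mol.
n(HNO3) used = 0.06970 x 0.02264 = 0.001578 mol, which equals the excess n(KOH).
So n(KOH) consumed by the sample = 0.006748 - 0.001578 = 0.005170 mol.
n(C6H8O6) = 0.005170 / 1 = 0.005170 mol.
mass C6H8O6 = 0.005170 x 176.12 = 0.9105 g, so %C6H8O6 = 0.9105/1.0073 x 100 = 90.4%.

90.4%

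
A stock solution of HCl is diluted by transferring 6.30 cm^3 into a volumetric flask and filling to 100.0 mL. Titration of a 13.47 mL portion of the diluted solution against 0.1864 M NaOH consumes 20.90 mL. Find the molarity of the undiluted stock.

n(NaOH) = 0.1864 x 0.02090 = 0.003896 mol.
n(HCl) in the aliquot = 0.003896 mol.
[diluted HCl] = 0.003896 / 0.01347 = 0.2892 M.
Dilution factor = 100.0/6.300 = 15.87, so [stock] = 0.2892 x 15.87 = 4.59 M.

4.59 M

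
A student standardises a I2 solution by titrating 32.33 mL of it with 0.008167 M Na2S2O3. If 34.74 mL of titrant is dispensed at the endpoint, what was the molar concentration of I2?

0.00439 M

n(Na2S2O3) = 0.008167 x 0.03474 = 0.0002837 mol.
From the balanced equation, 2 mol Na2S2O3 reacts with 1 mol I2, so n(I2) = 0.0002837 x 1/2 = 0.0001419 mol.
[I2] = 0.0001419 / 0.03233 L = 0.00439 M.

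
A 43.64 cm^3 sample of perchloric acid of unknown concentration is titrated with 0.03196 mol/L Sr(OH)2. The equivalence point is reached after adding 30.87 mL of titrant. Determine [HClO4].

0.0452 M

n(Sr(OH)2) delivered = 0.03196 x 0.03087 = 0.0009866 mol.
The reaction is 2 HClO4 + 1 Sr(OH)2, so n(HClO4) = 0.0009866 x 2/1 = 0.001973 mol.
[HClO4] = 0.001973 mol / 0.04364 L = 0.0452 M.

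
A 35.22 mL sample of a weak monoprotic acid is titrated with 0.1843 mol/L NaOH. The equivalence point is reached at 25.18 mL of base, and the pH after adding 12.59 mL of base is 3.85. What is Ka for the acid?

1.4 x 10^-4

12.59 mL is half of the equivalence volume, so this is the half-equivalence point where [HA] = [A^-].
At half-equivalence pH = pKa, so pKa = 3.85.
Ka = 10^(-3.85) = 1.4 x 10^-4.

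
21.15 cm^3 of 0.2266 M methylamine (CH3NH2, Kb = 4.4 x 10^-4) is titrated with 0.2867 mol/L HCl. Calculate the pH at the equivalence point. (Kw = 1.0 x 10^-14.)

n(CH3NH2) = 0.2266 x 0.02115 = 0.004793 mol; V(HCl) at equivalence = 0.004793/0.2867 = 0.01672 L.
At equivalence the base is fully converted to CH3NH3+; total volume = 0.03787 L, so [CH3NH3+] = 0.004793/0.03787 = 0.1266 M.
Ka(CH3NH3+) = Kw/Kb = 1.0e-14 / 4.4 x 10^-4 = 2.27e-11.
[H^+] = sqrt(Ka x [CH3NH3+]) = sqrt(2.27e-11 x 0.1266) = 1.70e-6 M.
pH = -log(1.70e-6) = 5.77.

5.77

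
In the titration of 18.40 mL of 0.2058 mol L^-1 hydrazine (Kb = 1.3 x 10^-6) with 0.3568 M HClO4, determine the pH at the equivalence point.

4.50

n(N2H4) = 0.2058 x 0.01840 = 0.003787 mol; V(HClO4) at equivalence = 0.003787/0.3568 = 0.01061 L.
At equivalence the base is fully converted to N2H5+; total volume = 0.02901 L, so [N2H5+] = 0.003787/0.02901 = 0.1305 M.
Ka(N2H5+) = Kw/Kb = 1.0e-14 / 1.3 x 10^-6 = 7.69e-9.
[H^+] = sqrt(Ka x [N2H5+]) = sqrt(7.69e-9 x 0.1305) = 3.17e-5 M.
pH = -log(3.17e-5) = 4.50.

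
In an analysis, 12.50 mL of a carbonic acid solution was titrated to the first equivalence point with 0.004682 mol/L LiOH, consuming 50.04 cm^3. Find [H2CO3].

n(LiOH) = 0.004682 x 0.05004 = 0.0002343 mol.
At the first equivalence point, 1 mol OH^- react per mol H2CO3, so n(H2CO3) = 0.0002343 / 1 = 0.0002343 mol.
[H2CO3] = 0.0002343 / 0.01250 L = 0.0187 M.

0.0187 M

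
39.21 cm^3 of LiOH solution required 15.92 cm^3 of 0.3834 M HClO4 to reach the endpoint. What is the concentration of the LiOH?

n(HClO4) delivered = 0.3834 x 0.01592 = 0.006104 mol.
For a 1:1 reaction, n(LiOH) = 0.006104 mol.
[LiOH] = 0.006104 mol / 0.03921 L = 0.156 M.

0.156 M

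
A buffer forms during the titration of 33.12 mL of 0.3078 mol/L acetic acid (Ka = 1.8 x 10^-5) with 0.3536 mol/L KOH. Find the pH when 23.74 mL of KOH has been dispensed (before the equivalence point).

5.41

Initial n(CH3COOH) = 0.3078 x 0.03312 = 0.01019 mol.
n(KOH) added = 0.3536 x 0.02374 = 0.008394 mol, converting that many moles of CH3COOH to CH3COO-.
Remaining n(CH3COOH) = 0.001800 mol; n(CH3COO-) = 0.008394 mol.
By Henderson-Hasselbalch, pH = pKa + log([A^-]/[HA]) = 4.74 + log(0.008394/0.001800) = 4.74 + (+0.67) = 5.41.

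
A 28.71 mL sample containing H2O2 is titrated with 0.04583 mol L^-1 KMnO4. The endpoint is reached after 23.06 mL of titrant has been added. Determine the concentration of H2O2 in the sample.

0.0920 M

n(KMnO4) = 0.04583 x 0.02306 = 0.001057 mol.
From the balanced equation, 2 mol KMnO4 reacts with 5 mol H2O2, so n(H2O2) = 0.001057 x 5/2 = 0.002642 mol.
[H2O2] = 0.002642 / 0.02871 L = 0.0920 M.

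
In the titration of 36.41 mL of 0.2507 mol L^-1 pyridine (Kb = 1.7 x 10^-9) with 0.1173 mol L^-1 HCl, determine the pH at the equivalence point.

n(C5H5N) = 0.2507 x 0.03641 = 0.009128 mol; V(HCl) at equivalence = 0.009128/0.1173 = 0.07782 L.
At equivalence the base is fully converted to C5H5NH+; total volume = 0.1142 L, so [C5H5NH+] = 0.009128/0.1142 = 0.07991 M.
Ka(C5H5NH+) = Kw/Kb = 1.0e-14 / 1.7 x 10^-9 = 5.88e-6.
[H^+] = sqrt(Ka x [C5H5NH+]) = sqrt(5.88e-6 x 0.07991) = 0.000686 M.
pH = -log(0.000686) = 3.16.

3.16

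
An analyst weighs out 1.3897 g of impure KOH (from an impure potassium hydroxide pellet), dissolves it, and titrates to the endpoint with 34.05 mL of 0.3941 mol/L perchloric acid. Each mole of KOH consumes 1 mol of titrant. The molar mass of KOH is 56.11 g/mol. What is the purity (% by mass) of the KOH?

54.2%

n(HClO4) = 0.3941 x 0.03405 = 0.01342 mol.
n(KOH) = 0.01342 / 1 = 0.01342 mol.
mass of KOH = 0.01342 x 56.11 = 0.7529 g.
% purity = 0.7529 / 1.3897 x 100 = 54.2%.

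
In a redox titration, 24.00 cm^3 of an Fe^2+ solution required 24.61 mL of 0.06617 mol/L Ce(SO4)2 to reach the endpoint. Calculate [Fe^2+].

0.0679 M

n(Ce(SO4)2) = 0.06617 x 0.02461 = 0.001628 mol.
From the balanced equation, 1 mol Ce(SO4)2 reacts with 1 mol Fe^2+, so n(Fe^2+) = 0.001628 x 1/1 = 0.001628 mol.
[Fe^2+] = 0.001628 / 0.02400 L = 0.0679 M.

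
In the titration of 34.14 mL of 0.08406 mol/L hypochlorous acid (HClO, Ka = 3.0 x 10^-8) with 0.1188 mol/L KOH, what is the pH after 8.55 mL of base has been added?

Initial n(HClO) = 0.08406 x 0.03414 = 0.002870 mol.
n(KOH) added = 0.1188 x 0.008550 = 0.001016 mol, converting that many moles of HClO to ClO-.
Remaining n(HClO) = 0.001854 mol; n(ClO-) = 0.001016 mol.
By Henderson-Hasselbalch, pH = pKa + log([A^-]/[HA]) = 7.52 + log(0.001016/0.001854) = 7.52 + (-0.26) = 7.26.

7.26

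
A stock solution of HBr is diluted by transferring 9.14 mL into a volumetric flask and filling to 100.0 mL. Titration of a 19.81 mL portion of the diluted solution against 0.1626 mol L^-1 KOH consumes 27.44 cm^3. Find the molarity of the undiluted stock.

2.46 M

n(KOH) = 0.1626 x 0.02744 = 0.004462 mol.
n(HBr) in the aliquot = 0.004462 mol.
[diluted HBr] = 0.004462 / 0.01981 = 0.2252 M.
Dilution factor = 100.0/9.140 = 10.94, so [stock] = 0.2252 x 10.94 = 2.46 M.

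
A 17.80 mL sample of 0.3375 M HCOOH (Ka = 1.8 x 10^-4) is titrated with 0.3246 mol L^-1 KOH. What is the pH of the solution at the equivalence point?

8.48

n(HCOOH) = 0.3375 x 0.01780 = 0.006008 mol; V(KOH) at equivalence = 0.006008/0.3246 = 0.01851 L.
At equivalence all the acid is converted to HCOO-; total volume = 0.01780 + 0.01851 = 0.03631 L, so [HCOO-] = 0.006008/0.03631 = 0.1655 M.
Kb = Kw/Ka = 1.0e-14 / 1.8 x 10^-4 = 5.56e-11.
[OH^-] = sqrt(Kb x [HCOO-]) = sqrt(5.56e-11 x 0.1655) = 3.03e-6 M.
pOH = 5.52, so pH = 14.00 - 5.52 = 8.48.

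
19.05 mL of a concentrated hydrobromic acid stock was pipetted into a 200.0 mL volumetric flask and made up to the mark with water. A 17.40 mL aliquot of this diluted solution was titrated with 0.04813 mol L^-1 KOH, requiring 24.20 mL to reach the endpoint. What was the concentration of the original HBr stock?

0.703 M

n(KOH) = 0.04813 x 0.02420 = 0.001165 mol.
n(HBr) in the aliquot = 0.001165 mol.
[diluted HBr] = 0.001165 / 0.01740 = 0.06694 M.
Dilution factor = 200.0/19.05 = 10.50, so [stock] = 0.06694 x 10.50 = 0.703 M.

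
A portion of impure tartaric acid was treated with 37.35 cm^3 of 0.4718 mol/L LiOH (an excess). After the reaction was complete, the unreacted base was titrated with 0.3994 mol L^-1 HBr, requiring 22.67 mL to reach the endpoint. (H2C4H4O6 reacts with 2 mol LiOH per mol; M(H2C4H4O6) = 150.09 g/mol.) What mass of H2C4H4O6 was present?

0.643 g

Total n(LiOH) added = 0.4718 x 0.03735 = 0.01762 mol.
n(HBr) used = 0.3994 x 0.02267 = 0.009054 mol, which equals the excess n(LiOH).
So n(LiOH) consumed by the sample = 0.01762 - 0.009054 = 0.008567 mol.
n(H2C4H4O6) = 0.008567 / 2 = 0.004284 mol.
mass = 0.004284 mol x 150.09 g/mol = 0.643 g.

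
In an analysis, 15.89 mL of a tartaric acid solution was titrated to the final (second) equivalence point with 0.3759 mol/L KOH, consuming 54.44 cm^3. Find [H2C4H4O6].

n(KOH) = 0.3759 x 0.05444 = 0.02046 mol.
At the final (second) equivalence point, 2 mol OH^- react per mol H2C4H4O6, so n(H2C4H4O6) = 0.02046 / 2 = 0.01023 mol.
[H2C4H4O6] = 0.01023 / 0.01589 L = 0.644 M.

0.644 M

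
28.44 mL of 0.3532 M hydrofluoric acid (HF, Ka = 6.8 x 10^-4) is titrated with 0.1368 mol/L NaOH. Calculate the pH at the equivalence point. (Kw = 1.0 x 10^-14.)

n(HF) = 0.3532 x 0.02844 = 0.01005 mol; V(NaOH) at equivalence = 0.01005/0.1368 = 0.07343 L.
At equivalence all the acid is converted to F-; total volume = 0.02844 + 0.07343 = 0.1019 L, so [F-] = 0.01005/0.1019 = 0.09861 M.
Kb = Kw/Ka = 1.0e-14 / 6.8 x 10^-4 = 1.47e-11.
[OH^-] = sqrt(Kb x [F-]) = sqrt(1.47e-11 x 0.09861) = 1.20e-6 M.
pOH = 5.92, so pH = 14.00 - 5.92 = 8.08.

8.08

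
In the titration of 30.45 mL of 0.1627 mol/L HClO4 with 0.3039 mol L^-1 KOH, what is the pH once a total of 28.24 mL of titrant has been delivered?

12.79

n(acid) = 0.1627 x 0.03045 = 0.004954 mol; n(KOH) added = 0.3039 x 0.02824 = 0.008582 mol.
Base is in excess by 0.008582 - 0.004954 = 0.003628 mol in a total volume of 0.05869 L.
[OH^-] = 0.003628/0.05869 = 0.06181 M, so pOH = 1.21 and pH = 14.00 - 1.21 = 12.79.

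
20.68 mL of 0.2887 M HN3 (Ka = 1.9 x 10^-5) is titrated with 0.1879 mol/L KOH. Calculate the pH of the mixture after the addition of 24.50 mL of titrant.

5.25

Initial n(HN3) = 0.2887 x 0.02068 = 0.005970 mol.
n(KOH) added = 0.1879 x 0.02450 = 0.004604 mol, converting that many moles of HN3 to N3-.
Remaining n(HN3) = 0.001367 mol; n(N3-) = 0.004604 mol.
By Henderson-Hasselbalch, pH = pKa + log([A^-]/[HA]) = 4.72 + log(0.004604/0.001367) = 4.72 + (+0.53) = 5.25.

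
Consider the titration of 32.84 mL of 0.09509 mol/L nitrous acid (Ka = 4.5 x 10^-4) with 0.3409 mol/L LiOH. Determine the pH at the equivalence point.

8.11

n(HNO2) = 0.09509 x 0.03284 = 0.003123 mol; V(LiOH) at equivalence = 0.003123/0.3409 = 0.009160 L.
At equivalence all the acid is converted to NO2-; total volume = 0.03284 + 0.009160 = 0.04200 L, so [NO2-] = 0.003123/0.04200 = 0.07435 M.
Kb = Kw/Ka = 1.0e-14 / 4.5 x 10^-4 = 2.22e-11.
[OH^-] = sqrt(Kb x [NO2-]) = sqrt(2.22e-11 x 0.07435) = 1.29e-6 M.
pOH = 5.89, so pH = 14.00 - 5.89 = 8.11.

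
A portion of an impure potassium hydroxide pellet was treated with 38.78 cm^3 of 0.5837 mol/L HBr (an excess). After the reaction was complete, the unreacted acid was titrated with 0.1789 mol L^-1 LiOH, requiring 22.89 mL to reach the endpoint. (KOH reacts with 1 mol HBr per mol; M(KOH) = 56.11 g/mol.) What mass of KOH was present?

1.04 g

Total n(HBr) added = 0.5837 x 0.03878 = 0.02264 mol.
n(LiOH) used = 0.1789 x 0.02289 = 0.004095 mol, which equals the excess n(HBr).
So n(HBr) consumed by the sample = 0.02264 - 0.004095 = 0.01854 mol.
n(KOH) = 0.01854 / 1 = 0.01854 mol.
mass = 0.01854 mol x 56.11 g/mol = 1.04 g.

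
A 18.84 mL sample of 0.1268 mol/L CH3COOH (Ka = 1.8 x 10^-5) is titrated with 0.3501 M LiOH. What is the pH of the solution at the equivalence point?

8.86

n(CH3COOH) = 0.1268 x 0.01884 = 0.002389 mol; V(LiOH) at equivalence = 0.002389/0.3501 = 0.006824 L.
At equivalence all the acid is converted to CH3COO-; total volume = 0.01884 + 0.006824 = 0.02566 L, so [CH3COO-] = 0.002389/0.02566 = 0.09309 M.
Kb = Kw/Ka = 1.0e-14 / 1.8 x 10^-5 = 5.56e-10.
[OH^-] = sqrt(Kb x [CH3COO-]) = sqrt(5.56e-10 x 0.09309) = 7.19e-6 M.
pOH = 5.14, so pH = 14.00 - 5.14 = 8.86.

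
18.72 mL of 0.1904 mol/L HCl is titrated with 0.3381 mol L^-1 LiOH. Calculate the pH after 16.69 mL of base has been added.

n(acid) = 0.1904 x 0.01872 = 0.003564 mol; n(LiOH) added = 0.3381 x 0.01669 = 0.005643 mol.
Base is in excess by 0.005643 - 0.003564 = 0.002079 mol in a total volume of 0.03541 L.
[OH^-] = 0.002079/0.03541 = 0.05870 M, so pOH = 1.23 and pH = 14.00 - 1.23 = 12.77.

12.77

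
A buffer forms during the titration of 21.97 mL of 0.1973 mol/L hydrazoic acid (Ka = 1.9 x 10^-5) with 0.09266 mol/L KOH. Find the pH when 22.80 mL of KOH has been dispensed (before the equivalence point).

4.70

Initial n(HN3) = 0.1973 x 0.02197 = 0.004335 mol.
n(KOH) added = 0.09266 x 0.02280 = 0.002113 mol, converting that many moles of HN3 to N3-.
Remaining n(HN3) = 0.002222 mol; n(N3-) = 0.002113 mol.
By Henderson-Hasselbalch, pH = pKa + log([A^-]/[HA]) = 4.72 + log(0.002113/0.002222) = 4.72 + (-0.02) = 4.70.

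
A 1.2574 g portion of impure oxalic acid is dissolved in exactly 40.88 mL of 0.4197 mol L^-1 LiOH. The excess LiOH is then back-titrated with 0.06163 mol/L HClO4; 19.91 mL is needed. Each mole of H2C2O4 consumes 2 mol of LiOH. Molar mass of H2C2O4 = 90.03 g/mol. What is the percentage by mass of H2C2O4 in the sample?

Total n(LiOH) added = 0.4197 x 0.04088 = 0.01716 mol.
n(HClO4) used = 0.06163 x 0.01991 = 0.001227 mol, which equals the excess n(LiOH).
So n(LiOH) consumed by the sample = 0.01716 - 0.001227 = 0.01593 mol.
n(H2C2O4) = 0.01593 / 2 = 0.007965 mol.
mass H2C2O4 = 0.007965 x 90.03 = 0.7171 g, so %H2C2O4 = 0.7171/1.2574 x 100 = 57.0%.

57.0%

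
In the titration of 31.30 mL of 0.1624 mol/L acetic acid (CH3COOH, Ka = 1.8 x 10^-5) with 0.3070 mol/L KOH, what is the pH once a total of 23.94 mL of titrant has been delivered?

12.61

n(acid) = 0.1624 x 0.03130 = 0.005083 mol; n(KOH) added = 0.3070 x 0.02394 = 0.007350 mol.
Base is in excess by 0.007350 - 0.005083 = 0.002266 mol in a total volume of 0.05524 L.
[OH^-] = 0.002266/0.05524 = 0.04103 M, so pOH = 1.39 and pH = 14.00 - 1.39 = 12.61.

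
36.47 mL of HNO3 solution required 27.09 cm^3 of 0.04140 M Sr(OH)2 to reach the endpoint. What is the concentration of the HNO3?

0.0615 M

n(Sr(OH)2) delivered = 0.04140 x 0.02709 = 0.001122 mol.
The reaction is 2 HNO3 + 1 Sr(OH)2, so n(HNO3) = 0.001122 x 2/1 = 0.002243 mol.
[HNO3] = 0.002243 mol / 0.03647 L = 0.0615 M.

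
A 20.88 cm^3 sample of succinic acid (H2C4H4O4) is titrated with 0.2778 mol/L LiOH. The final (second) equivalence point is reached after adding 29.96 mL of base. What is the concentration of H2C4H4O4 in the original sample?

0.199 M

n(LiOH) = 0.2778 x 0.02996 = 0.008323 mol.
At the final (second) equivalence point, 2 mol OH^- react per mol H2C4H4O4, so n(H2C4H4O4) = 0.008323 / 2 = 0.004161 mol.
[H2C4H4O4] = 0.004161 / 0.02088 L = 0.199 M.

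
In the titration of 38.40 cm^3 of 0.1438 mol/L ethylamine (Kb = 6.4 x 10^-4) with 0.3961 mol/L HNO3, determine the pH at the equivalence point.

n(C2H5NH2) = 0.1438 x 0.03840 = 0.005522 mol; V(HNO3) at equivalence = 0.005522/0.3961 = 0.01394 L.
At equivalence the base is fully converted to C2H5NH3+; total volume = 0.05234 L, so [C2H5NH3+] = 0.005522/0.05234 = 0.1055 M.
Ka(C2H5NH3+) = Kw/Kb = 1.0e-14 / 6.4 x 10^-4 = 1.56e-11.
[H^+] = sqrt(Ka x [C2H5NH3+]) = sqrt(1.56e-11 x 0.1055) = 1.28e-6 M.
pH = -log(1.28e-6) = 5.89.

5.89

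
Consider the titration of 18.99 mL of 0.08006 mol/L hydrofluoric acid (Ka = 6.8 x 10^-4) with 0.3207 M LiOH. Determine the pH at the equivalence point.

7.99

n(HF) = 0.08006 x 0.01899 = 0.001520 mol; V(LiOH) at equivalence = 0.001520/0.3207 = 0.004741 L.
At equivalence all the acid is converted to F-; total volume = 0.01899 + 0.004741 = 0.02373 L, so [F-] = 0.001520/0.02373 = 0.06407 M.
Kb = Kw/Ka = 1.0e-14 / 6.8 x 10^-4 = 1.47e-11.
[OH^-] = sqrt(Kb x [F-]) = sqrt(1.47e-11 x 0.06407) = 9.71e-7 M.
pOH = 6.01, so pH = 14.00 - 6.01 = 7.99.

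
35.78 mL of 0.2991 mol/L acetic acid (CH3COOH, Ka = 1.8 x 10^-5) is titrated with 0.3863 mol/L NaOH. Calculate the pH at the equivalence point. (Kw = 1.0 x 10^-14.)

n(CH3COOH) = 0.2991 x 0.03578 = 0.01070 mol; V(NaOH) at equivalence = 0.01070/0.3863 = 0.02770 L.
At equivalence all the acid is converted to CH3COO-; total volume = 0.03578 + 0.02770 = 0.06348 L, so [CH3COO-] = 0.01070/0.06348 = 0.1686 M.
Kb = Kw/Ka = 1.0e-14 / 1.8 x 10^-5 = 5.56e-10.
[OH^-] = sqrt(Kb x [CH3COO-]) = sqrt(5.56e-10 x 0.1686) = 9.68e-6 M.
pOH = 5.01, so pH = 14.00 - 5.01 = 8.99.

8.99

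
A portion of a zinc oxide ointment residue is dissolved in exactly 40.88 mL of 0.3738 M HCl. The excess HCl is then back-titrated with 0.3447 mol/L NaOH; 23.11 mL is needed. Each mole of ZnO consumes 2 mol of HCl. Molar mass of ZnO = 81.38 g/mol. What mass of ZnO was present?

Total n(HCl) added = 0.3738 x 0.04088 = 0.01528 mol.
n(NaOH) used = 0.3447 x 0.02311 = 0.007966 mol, which equals the excess n(HCl).
So n(HCl) consumed by the sample = 0.01528 - 0.007966 = 0.007315 mol.
n(ZnO) = 0.007315 / 2 = 0.003657 mol.
mass = 0.003657 mol x 81.38 g/mol = 0.298 g.

0.298 g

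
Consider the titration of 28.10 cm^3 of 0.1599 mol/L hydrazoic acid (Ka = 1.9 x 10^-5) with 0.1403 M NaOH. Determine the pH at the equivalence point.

8.80

n(HN3) = 0.1599 x 0.02810 = 0.004493 mol; V(NaOH) at equivalence = 0.004493/0.1403 = 0.03203 L.
At equivalence all the acid is converted to N3-; total volume = 0.02810 + 0.03203 = 0.06013 L, so [N3-] = 0.004493/0.06013 = 0.07473 M.
Kb = Kw/Ka = 1.0e-14 / 1.9 x 10^-5 = 5.26e-10.
[OH^-] = sqrt(Kb x [N3-]) = sqrt(5.26e-10 x 0.07473) = 6.27e-6 M.
pOH = 5.20, so pH = 14.00 - 5.20 = 8.80.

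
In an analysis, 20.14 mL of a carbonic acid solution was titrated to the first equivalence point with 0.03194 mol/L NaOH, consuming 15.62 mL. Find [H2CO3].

0.0248 M

n(NaOH) = 0.03194 x 0.01562 = 0.0004989 mol.
At the first equivalence point, 1 mol OH^- react per mol H2CO3, so n(H2CO3) = 0.0004989 / 1 = 0.0004989 mol.
[H2CO3] = 0.0004989 / 0.02014 L = 0.0248 M.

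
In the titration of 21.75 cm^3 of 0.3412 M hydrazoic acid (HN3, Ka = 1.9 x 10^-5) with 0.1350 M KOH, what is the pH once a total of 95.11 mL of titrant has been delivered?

12.67

n(acid) = 0.3412 x 0.02175 = 0.007421 mol; n(KOH) added = 0.1350 x 0.09511 = 0.01284 mol.
Base is in excess by 0.01284 - 0.007421 = 0.005419 mol in a total volume of 0.1169 L.
[OH^-] = 0.005419/0.1169 = 0.04637 M, so pOH = 1.33 and pH = 14.00 - 1.33 = 12.67.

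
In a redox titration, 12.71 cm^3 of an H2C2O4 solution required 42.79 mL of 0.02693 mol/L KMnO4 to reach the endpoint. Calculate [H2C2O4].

0.227 M

n(KMnO4) = 0.02693 x 0.04279 = 0.001152 mol.
From the balanced equation, 2 mol KMnO4 reacts with 5 mol H2C2O4, so n(H2C2O4) = 0.001152 x 5/2 = 0.002881 mol.
[H2C2O4] = 0.002881 / 0.01271 L = 0.227 M.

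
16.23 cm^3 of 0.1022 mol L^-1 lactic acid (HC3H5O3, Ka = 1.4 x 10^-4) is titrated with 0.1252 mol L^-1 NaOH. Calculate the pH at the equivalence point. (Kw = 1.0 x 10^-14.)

n(HC3H5O3) = 0.1022 x 0.01623 = 0.001659 mol; V(NaOH) at equivalence = 0.001659/0.1252 = 0.01325 L.
At equivalence all the acid is converted to C3H5O3-; total volume = 0.01623 + 0.01325 = 0.02948 L, so [C3H5O3-] = 0.001659/0.02948 = 0.05627 M.
Kb = Kw/Ka = 1.0e-14 / 1.4 x 10^-4 = 7.14e-11.
[OH^-] = sqrt(Kb x [C3H5O3-]) = sqrt(7.14e-11 x 0.05627) = 2.00e-6 M.
pOH = 5.70, so pH = 14.00 - 5.70 = 8.30.

8.30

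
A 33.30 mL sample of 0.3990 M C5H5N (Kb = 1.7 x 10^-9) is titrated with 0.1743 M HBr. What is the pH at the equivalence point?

3.07

n(C5H5N) = 0.3990 x 0.03330 = 0.01329 mol; V(HBr) at equivalence = 0.01329/0.1743 = 0.07623 L.
At equivalence the base is fully converted to C5H5NH+; total volume = 0.1095 L, so [C5H5NH+] = 0.01329/0.1095 = 0.1213 M.
Ka(C5H5NH+) = Kw/Kb = 1.0e-14 / 1.7 x 10^-9 = 5.88e-6.
[H^+] = sqrt(Ka x [C5H5NH+]) = sqrt(5.88e-6 x 0.1213) = 0.000845 M.
pH = -log(0.000845) = 3.07.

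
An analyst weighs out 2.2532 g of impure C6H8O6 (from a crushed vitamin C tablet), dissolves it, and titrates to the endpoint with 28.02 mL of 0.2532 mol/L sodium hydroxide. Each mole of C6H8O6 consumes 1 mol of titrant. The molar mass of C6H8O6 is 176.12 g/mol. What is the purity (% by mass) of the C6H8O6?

n(NaOH) = 0.2532 x 0.02802 = 0.007095 mol.
n(C6H8O6) = 0.007095 / 1 = 0.007095 mol.
mass of C6H8O6 = 0.007095 x 176.12 = 1.250 g.
% purity = 1.250 / 2.2532 x 100 = 55.5%.

55.5%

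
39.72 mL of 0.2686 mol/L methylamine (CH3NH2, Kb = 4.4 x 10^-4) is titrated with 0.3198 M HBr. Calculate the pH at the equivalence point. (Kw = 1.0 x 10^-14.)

n(CH3NH2) = 0.2686 x 0.03972 = 0.01067 mol; V(HBr) at equivalence = 0.01067/0.3198 = 0.03336 L.
At equivalence the base is fully converted to CH3NH3+; total volume = 0.07308 L, so [CH3NH3+] = 0.01067/0.07308 = 0.1460 M.
Ka(CH3NH3+) = Kw/Kb = 1.0e-14 / 4.4 x 10^-4 = 2.27e-11.
[H^+] = sqrt(Ka x [CH3NH3+]) = sqrt(2.27e-11 x 0.1460) = 1.82e-6 M.
pH = -log(1.82e-6) = 5.74.

5.74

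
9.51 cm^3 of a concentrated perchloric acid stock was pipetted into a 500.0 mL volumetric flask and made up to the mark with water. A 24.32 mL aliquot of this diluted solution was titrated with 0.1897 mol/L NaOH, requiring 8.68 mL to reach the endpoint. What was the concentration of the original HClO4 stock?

3.56 M

n(NaOH) = 0.1897 x 0.008680 = 0.001647 mol.
n(HClO4) in the aliquot = 0.001647 mol.
[diluted HClO4] = 0.001647 / 0.02432 = 0.06771 M.
Dilution factor = 500.0/9.510 = 52.58, so [stock] = 0.06771 x 52.58 = 3.56 M.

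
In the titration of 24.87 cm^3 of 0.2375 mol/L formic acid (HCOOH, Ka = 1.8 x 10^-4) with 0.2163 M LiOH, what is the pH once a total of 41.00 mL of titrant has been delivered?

n(acid) = 0.2375 x 0.02487 = 0.005907 mol; n(LiOH) added = 0.2163 x 0.04100 = 0.008868 mol.
Base is in excess by 0.008868 - 0.005907 = 0.002962 mol in a total volume of 0.06587 L.
[OH^-] = 0.002962/0.06587 = 0.04496 M, so pOH = 1.35 and pH = 14.00 - 1.35 = 12.65.

12.65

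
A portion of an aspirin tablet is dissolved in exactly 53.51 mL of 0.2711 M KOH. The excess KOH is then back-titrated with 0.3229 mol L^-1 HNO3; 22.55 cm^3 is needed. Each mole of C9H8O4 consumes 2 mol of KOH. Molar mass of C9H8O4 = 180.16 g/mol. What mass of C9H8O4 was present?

Total n(KOH) added = 0.2711 x 0.05351 = 0.01451 mol.
n(HNO3) used = 0.3229 x 0.02255 = 0.007281 mol, which equals the excess n(KOH).
So n(KOH) consumed by the sample = 0.01451 - 0.007281 = 0.007225 mol.
n(C9H8O4) = 0.007225 / 2 = 0.003613 mol.
mass = 0.003613 mol x 180.16 g/mol = 0.651 g.

0.651 g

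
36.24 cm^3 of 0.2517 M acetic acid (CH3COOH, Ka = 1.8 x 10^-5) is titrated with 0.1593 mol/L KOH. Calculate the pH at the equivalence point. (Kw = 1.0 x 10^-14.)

n(CH3COOH) = 0.2517 x 0.03624 = 0.009122 mol; V(KOH) at equivalence = 0.009122/0.1593 = 0.05726 L.
At equivalence all the acid is converted to CH3COO-; total volume = 0.03624 + 0.05726 = 0.09350 L, so [CH3COO-] = 0.009122/0.09350 = 0.09756 M.
Kb = Kw/Ka = 1.0e-14 / 1.8 x 10^-5 = 5.56e-10.
[OH^-] = sqrt(Kb x [CH3COO-]) = sqrt(5.56e-10 x 0.09756) = 7.36e-6 M.
pOH = 5.13, so pH = 14.00 - 5.13 = 8.87.

8.87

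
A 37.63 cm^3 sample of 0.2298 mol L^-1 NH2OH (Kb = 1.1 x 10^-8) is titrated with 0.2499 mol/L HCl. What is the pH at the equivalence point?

3.48

n(NH2OH) = 0.2298 x 0.03763 = 0.008647 mol; V(HCl) at equivalence = 0.008647/0.2499 = 0.03460 L.
At equivalence the base is fully converted to NH3OH+; total volume = 0.07223 L, so [NH3OH+] = 0.008647/0.07223 = 0.1197 M.
Ka(NH3OH+) = Kw/Kb = 1.0e-14 / 1.1 x 10^-8 = 9.09e-7.
[H^+] = sqrt(Ka x [NH3OH+]) = sqrt(9.09e-7 x 0.1197) = 0.000330 M.
pH = -log(0.000330) = 3.48.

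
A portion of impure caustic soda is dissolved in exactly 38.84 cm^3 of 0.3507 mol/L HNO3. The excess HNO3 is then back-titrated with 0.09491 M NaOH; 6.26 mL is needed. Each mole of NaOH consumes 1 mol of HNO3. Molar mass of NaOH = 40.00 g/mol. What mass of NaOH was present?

Total n(HNO3) added = 0.3507 x 0.03884 = 0.01362 mol.
n(NaOH) used = 0.09491 x 0.006260 = 0.0005941 mol, which equals the excess n(HNO3).
So n(HNO3) consumed by the sample = 0.01362 - 0.0005941 = 0.01303 mol.
n(NaOH) = 0.01303 / 1 = 0.01303 mol.
mass = 0.01303 mol x 40.00 g/mol = 0.521 g.

0.521 g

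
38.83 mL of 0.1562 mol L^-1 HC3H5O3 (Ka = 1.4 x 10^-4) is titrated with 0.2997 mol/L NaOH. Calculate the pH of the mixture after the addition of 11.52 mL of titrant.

3.97

Initial n(HC3H5O3) = 0.1562 x 0.03883 = 0.006065 mol.
n(NaOH) added = 0.2997 x 0.01152 = 0.003453 mol, converting that many moles of HC3H5O3 to C3H5O3-.
Remaining n(HC3H5O3) = 0.002613 mol; n(C3H5O3-) = 0.003453 mol.
By Henderson-Hasselbalch, pH = pKa + log([A^-]/[HA]) = 3.85 + log(0.003453/0.002613) = 3.85 + (+0.12) = 3.97.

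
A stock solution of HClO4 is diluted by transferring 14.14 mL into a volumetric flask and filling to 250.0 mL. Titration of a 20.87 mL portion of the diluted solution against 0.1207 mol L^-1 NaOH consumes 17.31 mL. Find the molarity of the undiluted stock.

1.77 M

n(NaOH) = 0.1207 x 0.01731 = 0.002089 mol.
n(HClO4) in the aliquot = 0.002089 mol.
[diluted HClO4] = 0.002089 / 0.02087 = 0.1001 M.
Dilution factor = 250.0/14.14 = 17.68, so [stock] = 0.1001 x 17.68 = 1.77 M.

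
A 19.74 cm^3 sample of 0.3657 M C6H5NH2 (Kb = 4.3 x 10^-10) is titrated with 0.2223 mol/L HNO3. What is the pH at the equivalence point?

n(C6H5NH2) = 0.3657 x 0.01974 = 0.007219 mol; V(HNO3) at equivalence = 0.007219/0.2223 = 0.03247 L.
At equivalence the base is fully converted to C6H5NH3+; total volume = 0.05221 L, so [C6H5NH3+] = 0.007219/0.05221 = 0.1383 M.
Ka(C6H5NH3+) = Kw/Kb = 1.0e-14 / 4.3 x 10^-10 = 2.33e-5.
[H^+] = sqrt(Ka x [C6H5NH3+]) = sqrt(2.33e-5 x 0.1383) = 0.00179 M.
pH = -log(0.00179) = 2.75.

2.75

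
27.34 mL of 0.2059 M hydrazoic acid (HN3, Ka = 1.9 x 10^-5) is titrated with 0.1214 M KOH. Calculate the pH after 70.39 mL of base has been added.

12.47

n(acid) = 0.2059 x 0.02734 = 0.005629 mol; n(KOH) added = 0.1214 x 0.07039 = 0.008545 mol.
Base is in excess by 0.008545 - 0.005629 = 0.002916 mol in a total volume of 0.09773 L.
[OH^-] = 0.002916/0.09773 = 0.02984 M, so pOH = 1.53 and pH = 14.00 - 1.53 = 12.47.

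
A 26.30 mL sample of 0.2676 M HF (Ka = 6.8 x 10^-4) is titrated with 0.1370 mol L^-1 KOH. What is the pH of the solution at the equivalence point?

n(HF) = 0.2676 x 0.02630 = 0.007038 mol; V(KOH) at equivalence = 0.007038/0.1370 = 0.05137 L.
At equivalence all the acid is converted to F-; total volume = 0.02630 + 0.05137 = 0.07767 L, so [F-] = 0.007038/0.07767 = 0.09061 M.
Kb = Kw/Ka = 1.0e-14 / 6.8 x 10^-4 = 1.47e-11.
[OH^-] = sqrt(Kb x [F-]) = sqrt(1.47e-11 x 0.09061) = 1.15e-6 M.
pOH = 5.94, so pH = 14.00 - 5.94 = 8.06.

8.06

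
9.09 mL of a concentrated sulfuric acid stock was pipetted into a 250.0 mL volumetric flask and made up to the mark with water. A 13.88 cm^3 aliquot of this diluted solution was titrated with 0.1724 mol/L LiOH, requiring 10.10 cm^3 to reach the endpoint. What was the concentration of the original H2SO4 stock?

n(LiOH) = 0.1724 x 0.01010 = 0.001741 mol.
n(H2SO4) in the aliquot = 0.001741 x 1/2 = 0.0008706 mol.
[diluted H2SO4] = 0.0008706 / 0.01388 = 0.06272 M.
Dilution factor = 250.0/9.090 = 27.50, so [stock] = 0.06272 x 27.50 = 1.73 M.

1.73 M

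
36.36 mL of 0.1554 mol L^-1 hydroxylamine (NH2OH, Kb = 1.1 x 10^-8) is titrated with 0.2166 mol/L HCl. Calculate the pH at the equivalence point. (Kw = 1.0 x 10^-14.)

3.54

n(NH2OH) = 0.1554 x 0.03636 = 0.005650 mol; V(HCl) at equivalence = 0.005650/0.2166 = 0.02609 L.
At equivalence the base is fully converted to NH3OH+; total volume = 0.06245 L, so [NH3OH+] = 0.005650/0.06245 = 0.09048 M.
Ka(NH3OH+) = Kw/Kb = 1.0e-14 / 1.1 x 10^-8 = 9.09e-7.
[H^+] = sqrt(Ka x [NH3OH+]) = sqrt(9.09e-7 x 0.09048) = 0.000287 M.
pH = -log(0.000287) = 3.54.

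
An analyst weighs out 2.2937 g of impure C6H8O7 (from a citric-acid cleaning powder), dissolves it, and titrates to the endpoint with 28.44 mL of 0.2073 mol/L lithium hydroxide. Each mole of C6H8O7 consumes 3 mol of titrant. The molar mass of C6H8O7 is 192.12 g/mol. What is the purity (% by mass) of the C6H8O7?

16.5%

n(LiOH) = 0.2073 x 0.02844 = 0.005896 mol.
n(C6H8O7) = 0.005896 / 3 = 0.001965 mol.
mass of C6H8O7 = 0.001965 x 192.12 = 0.3776 g.
% purity = 0.3776 / 2.2937 x 100 = 16.5%.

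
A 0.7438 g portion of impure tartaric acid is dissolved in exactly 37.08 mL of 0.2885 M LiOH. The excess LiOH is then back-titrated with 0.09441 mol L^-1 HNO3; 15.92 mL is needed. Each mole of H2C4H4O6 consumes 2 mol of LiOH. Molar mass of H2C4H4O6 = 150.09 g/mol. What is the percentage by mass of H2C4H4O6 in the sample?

92.8%

Total n(LiOH) added = 0.2885 x 0.03708 = 0.01070 mol.
n(HNO3) used = 0.09441 x 0.01592 = 0.001503 mol, which equals the excess n(LiOH).
So n(LiOH) consumed by the sample = 0.01070 - 0.001503 = 0.009195 mol.
n(H2C4H4O6) = 0.009195 / 2 = 0.004597 mol.
mass H2C4H4O6 = 0.004597 x 150.09 = 0.6900 g, so %H2C4H4O6 = 0.6900/0.7438 x 100 = 92.8%.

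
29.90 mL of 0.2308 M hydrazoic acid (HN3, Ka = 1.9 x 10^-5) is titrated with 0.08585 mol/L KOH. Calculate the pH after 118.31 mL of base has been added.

n(acid) = 0.2308 x 0.02990 = 0.006901 mol; n(KOH) added = 0.08585 x 0.1183 = 0.01016 mol.
Base is in excess by 0.01016 - 0.006901 = 0.003256 mol in a total volume of 0.1482 L.
[OH^-] = 0.003256/0.1482 = 0.02197 M, so pOH = 1.66 and pH = 14.00 - 1.66 = 12.34.

12.34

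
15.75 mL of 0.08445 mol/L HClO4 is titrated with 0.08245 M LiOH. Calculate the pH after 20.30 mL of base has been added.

11.98

n(acid) = 0.08445 x 0.01575 = 0.001330 mol; n(LiOH) added = 0.08245 x 0.02030 = 0.001674 mol.
Base is in excess by 0.001674 - 0.001330 = 0.0003436 mol in a total volume of 0.03605 L.
[OH^-] = 0.0003436/0.03605 = 0.009533 M, so pOH = 2.02 and pH = 14.00 - 2.02 = 11.98.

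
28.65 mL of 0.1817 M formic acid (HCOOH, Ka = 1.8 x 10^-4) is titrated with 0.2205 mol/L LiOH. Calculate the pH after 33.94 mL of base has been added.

12.56

n(acid) = 0.1817 x 0.02865 = 0.005206 mol; n(LiOH) added = 0.2205 x 0.03394 = 0.007484 mol.
Base is in excess by 0.007484 - 0.005206 = 0.002278 mol in a total volume of 0.06259 L.
[OH^-] = 0.002278/0.06259 = 0.03640 M, so pOH = 1.44 and pH = 14.00 - 1.44 = 12.56.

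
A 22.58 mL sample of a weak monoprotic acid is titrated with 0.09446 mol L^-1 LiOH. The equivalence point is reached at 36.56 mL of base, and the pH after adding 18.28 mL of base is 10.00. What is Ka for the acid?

18.28 mL is half of the equivalence volume, so this is the half-equivalence point where [HA] = [A^-].
At half-equivalence pH = pKa, so pKa = 10.00.
Ka = 10^(-10.00) = 1.0 x 10^-10.

1.0 x 10^-10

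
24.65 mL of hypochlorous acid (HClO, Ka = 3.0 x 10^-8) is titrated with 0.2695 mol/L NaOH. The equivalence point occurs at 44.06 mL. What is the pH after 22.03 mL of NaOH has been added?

22.03 mL is exactly half the equivalence volume (44.06/2), i.e. the half-equivalence point.
There, n(HA) = n(A^-), so pH = pKa = -log(3.0 x 10^-8) = 7.52.

7.52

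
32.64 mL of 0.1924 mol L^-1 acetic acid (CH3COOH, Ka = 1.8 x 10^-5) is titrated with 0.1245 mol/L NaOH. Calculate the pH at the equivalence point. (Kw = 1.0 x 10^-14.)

n(CH3COOH) = 0.1924 x 0.03264 = 0.006280 mol; V(NaOH) at equivalence = 0.006280/0.1245 = 0.05044 L.
At equivalence all the acid is converted to CH3COO-; total volume = 0.03264 + 0.05044 = 0.08308 L, so [CH3COO-] = 0.006280/0.08308 = 0.07559 M.
Kb = Kw/Ka = 1.0e-14 / 1.8 x 10^-5 = 5.56e-10.
[OH^-] = sqrt(Kb x [CH3COO-]) = sqrt(5.56e-10 x 0.07559) = 6.48e-6 M.
pOH = 5.19, so pH = 14.00 - 5.19 = 8.81.

8.81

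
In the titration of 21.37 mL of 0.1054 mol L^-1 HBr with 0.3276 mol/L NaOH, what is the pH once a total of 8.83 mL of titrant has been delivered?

n(acid) = 0.1054 x 0.02137 = 0.002252 mol; n(NaOH) added = 0.3276 x 0.008830 = 0.002893 mol.
Base is in excess by 0.002893 - 0.002252 = 0.0006403 mol in a total volume of 0.03020 L.
[OH^-] = 0.0006403/0.03020 = 0.02120 M, so pOH = 1.67 and pH = 14.00 - 1.67 = 12.33.

12.33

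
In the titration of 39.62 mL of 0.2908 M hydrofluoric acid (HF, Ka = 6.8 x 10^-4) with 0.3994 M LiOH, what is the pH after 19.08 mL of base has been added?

3.46

Initial n(HF) = 0.2908 x 0.03962 = 0.01152 mol.
n(LiOH) added = 0.3994 x 0.01908 = 0.007621 mol, converting that many moles of HF to F-.
Remaining n(HF) = 0.003901 mol; n(F-) = 0.007621 mol.
By Henderson-Hasselbalch, pH = pKa + log([A^-]/[HA]) = 3.17 + log(0.007621/0.003901) = 3.17 + (+0.29) = 3.46.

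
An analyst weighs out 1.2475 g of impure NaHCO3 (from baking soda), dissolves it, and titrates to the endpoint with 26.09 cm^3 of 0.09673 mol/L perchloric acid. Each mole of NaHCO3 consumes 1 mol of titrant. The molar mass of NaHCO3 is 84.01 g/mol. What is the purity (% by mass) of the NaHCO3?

17.0%

n(HClO4) = 0.09673 x 0.02609 = 0.002524 mol.
n(NaHCO3) = 0.002524 / 1 = 0.002524 mol.
mass of NaHCO3 = 0.002524 x 84.01 = 0.2120 g.
% purity = 0.2120 / 1.2475 x 100 = 17.0%.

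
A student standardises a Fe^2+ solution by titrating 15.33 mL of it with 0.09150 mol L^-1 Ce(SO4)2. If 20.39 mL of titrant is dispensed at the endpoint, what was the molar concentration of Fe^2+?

n(Ce(SO4)2) = 0.09150 x 0.02039 = 0.001866 mol.
From the balanced equation, 1 mol Ce(SO4)2 reacts with 1 mol Fe^2+, so n(Fe^2+) = 0.001866 x 1/1 = 0.001866 mol.
[Fe^2+] = 0.001866 / 0.01533 L = 0.122 M.

0.122 M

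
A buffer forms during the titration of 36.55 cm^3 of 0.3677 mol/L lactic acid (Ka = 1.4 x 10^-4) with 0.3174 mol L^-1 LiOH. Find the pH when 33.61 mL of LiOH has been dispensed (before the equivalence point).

4.44

Initial n(HC3H5O3) = 0.3677 x 0.03655 = 0.01344 mol.
n(LiOH) added = 0.3174 x 0.03361 = 0.01067 mol, converting that many moles of HC3H5O3 to C3H5O3-.
Remaining n(HC3H5O3) = 0.002772 mol; n(C3H5O3-) = 0.01067 mol.
By Henderson-Hasselbalch, pH = pKa + log([A^-]/[HA]) = 3.85 + log(0.01067/0.002772) = 3.85 + (+0.59) = 4.44.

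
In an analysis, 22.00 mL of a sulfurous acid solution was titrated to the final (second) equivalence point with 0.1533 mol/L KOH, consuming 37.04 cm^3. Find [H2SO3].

0.129 M

n(KOH) = 0.1533 x 0.03704 = 0.005678 mol.
At the final (second) equivalence point, 2 mol OH^- react per mol H2SO3, so n(H2SO3) = 0.005678 / 2 = 0.002839 mol.
[H2SO3] = 0.002839 / 0.02200 L = 0.129 M.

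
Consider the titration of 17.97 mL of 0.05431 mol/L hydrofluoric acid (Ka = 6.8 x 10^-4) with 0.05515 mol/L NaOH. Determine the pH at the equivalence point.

7.80

n(HF) = 0.05431 x 0.01797 = 0.0009760 mol; V(NaOH) at equivalence = 0.0009760/0.05515 = 0.01770 L.
At equivalence all the acid is converted to F-; total volume = 0.01797 + 0.01770 = 0.03567 L, so [F-] = 0.0009760/0.03567 = 0.02736 M.
Kb = Kw/Ka = 1.0e-14 / 6.8 x 10^-4 = 1.47e-11.
[OH^-] = sqrt(Kb x [F-]) = sqrt(1.47e-11 x 0.02736) = 6.34e-7 M.
pOH = 6.20, so pH = 14.00 - 6.20 = 7.80.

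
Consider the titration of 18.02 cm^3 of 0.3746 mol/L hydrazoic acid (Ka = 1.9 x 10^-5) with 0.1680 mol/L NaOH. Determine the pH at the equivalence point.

8.89

n(HN3) = 0.3746 x 0.01802 = 0.006750 mol; V(NaOH) at equivalence = 0.006750/0.1680 = 0.04018 L.
At equivalence all the acid is converted to N3-; total volume = 0.01802 + 0.04018 = 0.05820 L, so [N3-] = 0.006750/0.05820 = 0.1160 M.
Kb = Kw/Ka = 1.0e-14 / 1.9 x 10^-5 = 5.26e-10.
[OH^-] = sqrt(Kb x [N3-]) = sqrt(5.26e-10 x 0.1160) = 7.81e-6 M.
pOH = 5.11, so pH = 14.00 - 5.11 = 8.89.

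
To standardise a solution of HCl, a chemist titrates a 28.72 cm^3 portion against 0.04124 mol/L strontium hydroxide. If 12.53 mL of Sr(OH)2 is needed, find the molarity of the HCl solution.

n(Sr(OH)2) delivered = 0.04124 x 0.01253 = 0.0005167 mol.
The reaction is 2 HCl + 1 Sr(OH)2, so n(HCl) = 0.0005167 x 2/1 = 0.001033 mol.
[HCl] = 0.001033 mol / 0.02872 L = 0.0360 M.

0.0360 M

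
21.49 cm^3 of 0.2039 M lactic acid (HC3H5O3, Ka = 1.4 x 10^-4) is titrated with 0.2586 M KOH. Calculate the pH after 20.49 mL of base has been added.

12.34

n(acid) = 0.2039 x 0.02149 = 0.004382 mol; n(KOH) added = 0.2586 x 0.02049 = 0.005299 mol.
Base is in excess by 0.005299 - 0.004382 = 0.0009169 mol in a total volume of 0.04198 L.
[OH^-] = 0.0009169/0.04198 = 0.02184 M, so pOH = 1.66 and pH = 14.00 - 1.66 = 12.34.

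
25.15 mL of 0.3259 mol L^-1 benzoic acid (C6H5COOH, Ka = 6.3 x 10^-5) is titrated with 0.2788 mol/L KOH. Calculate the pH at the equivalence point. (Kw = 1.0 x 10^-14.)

n(C6H5COOH) = 0.3259 x 0.02515 = 0.008196 mol; V(KOH) at equivalence = 0.008196/0.2788 = 0.02940 L.
At equivalence all the acid is converted to C6H5COO-; total volume = 0.02515 + 0.02940 = 0.05455 L, so [C6H5COO-] = 0.008196/0.05455 = 0.1503 M.
Kb = Kw/Ka = 1.0e-14 / 6.3 x 10^-5 = 1.59e-10.
[OH^-] = sqrt(Kb x [C6H5COO-]) = sqrt(1.59e-10 x 0.1503) = 4.88e-6 M.
pOH = 5.31, so pH = 14.00 - 5.31 = 8.69.

8.69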